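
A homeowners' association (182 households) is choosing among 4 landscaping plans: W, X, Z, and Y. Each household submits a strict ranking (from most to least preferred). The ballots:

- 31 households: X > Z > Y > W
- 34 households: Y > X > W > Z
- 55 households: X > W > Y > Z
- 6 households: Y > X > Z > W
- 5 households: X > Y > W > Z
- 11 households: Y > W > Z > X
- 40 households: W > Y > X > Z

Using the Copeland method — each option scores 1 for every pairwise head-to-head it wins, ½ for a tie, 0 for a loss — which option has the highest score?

X

W: beats Z and Y; loses to X → score 2.
X: beats W and Z; ties Y → score 2.5.
Z: loses to W, X, and Y → score 0.
Y: beats Z; ties X; loses to W → score 1.5.
X has the best pairwise record.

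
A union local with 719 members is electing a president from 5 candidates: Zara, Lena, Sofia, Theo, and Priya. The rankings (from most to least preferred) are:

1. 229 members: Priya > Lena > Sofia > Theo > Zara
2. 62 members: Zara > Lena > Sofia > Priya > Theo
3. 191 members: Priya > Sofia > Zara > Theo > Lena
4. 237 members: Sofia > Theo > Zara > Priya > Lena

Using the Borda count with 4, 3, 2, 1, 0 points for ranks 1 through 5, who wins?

Zara: 229·0 + 62·4 + 191·2 + 237·2 = 1104
Lena: 229·3 + 62·3 + 191·0 + 237·0 = 873
Sofia: 229·2 + 62·2 + 191·3 + 237·4 = 2103
Theo: 229·1 + 62·0 + 191·1 + 237·3 = 1131
Priya: 229·4 + 62·1 + 191·4 + 237·1 = 1979
Sofia has the highest Borda score (2103).

Sofia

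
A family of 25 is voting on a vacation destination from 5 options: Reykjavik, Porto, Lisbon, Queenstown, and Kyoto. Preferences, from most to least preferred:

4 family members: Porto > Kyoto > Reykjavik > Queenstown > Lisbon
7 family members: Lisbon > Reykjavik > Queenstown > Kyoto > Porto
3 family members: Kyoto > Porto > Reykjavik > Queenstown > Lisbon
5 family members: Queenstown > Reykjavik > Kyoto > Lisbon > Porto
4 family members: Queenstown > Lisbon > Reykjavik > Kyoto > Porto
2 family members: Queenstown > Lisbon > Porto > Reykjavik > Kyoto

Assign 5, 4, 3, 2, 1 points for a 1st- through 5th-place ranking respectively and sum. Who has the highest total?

Reykjavik: 4·3 + 7·4 + 3·3 + 5·4 + 4·3 + 2·2 = 85
Porto: 4·5 + 7·1 + 3·4 + 5·1 + 4·1 + 2·3 = 54
Lisbon: 4·1 + 7·5 + 3·1 + 5·2 + 4·4 + 2·4 = 76
Queenstown: 4·2 + 7·3 + 3·2 + 5·5 + 4·5 + 2·5 = 90
Kyoto: 4·4 + 7·2 + 3·5 + 5·3 + 4·2 + 2·1 = 70
Queenstown has the highest Borda score (90).

Queenstown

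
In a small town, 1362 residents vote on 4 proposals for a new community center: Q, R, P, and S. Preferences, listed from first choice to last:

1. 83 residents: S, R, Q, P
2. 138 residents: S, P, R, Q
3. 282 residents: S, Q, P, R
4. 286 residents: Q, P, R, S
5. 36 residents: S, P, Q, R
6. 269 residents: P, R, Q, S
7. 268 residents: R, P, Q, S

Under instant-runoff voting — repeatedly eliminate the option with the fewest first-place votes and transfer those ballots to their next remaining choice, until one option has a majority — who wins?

Round 1: Q 286, R 268, P 269, S 539. Eliminate R.
Round 2: Q 286, P 537, S 539. Eliminate Q.
Round 3: P 823, S 539. P has a majority.

P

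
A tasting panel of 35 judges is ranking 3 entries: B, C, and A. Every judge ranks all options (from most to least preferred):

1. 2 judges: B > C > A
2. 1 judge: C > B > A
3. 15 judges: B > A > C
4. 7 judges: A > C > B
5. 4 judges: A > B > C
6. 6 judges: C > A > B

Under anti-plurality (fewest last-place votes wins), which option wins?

A

Last-place votes: B 13, C 19, A 3.
A is ranked last by the fewest voters, so A wins.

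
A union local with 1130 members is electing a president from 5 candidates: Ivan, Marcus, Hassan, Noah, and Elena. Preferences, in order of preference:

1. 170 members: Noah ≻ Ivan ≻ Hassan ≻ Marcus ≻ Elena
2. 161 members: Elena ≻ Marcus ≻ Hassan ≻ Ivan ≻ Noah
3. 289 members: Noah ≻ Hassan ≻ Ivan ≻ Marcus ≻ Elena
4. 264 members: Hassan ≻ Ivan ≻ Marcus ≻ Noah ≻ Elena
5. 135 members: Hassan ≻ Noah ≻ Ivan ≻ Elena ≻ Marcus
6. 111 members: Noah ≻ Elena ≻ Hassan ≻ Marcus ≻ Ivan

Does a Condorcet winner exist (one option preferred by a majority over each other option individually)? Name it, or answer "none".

Noah vs Ivan: 705–425 for Noah.
Noah vs Marcus: 705–425 for Noah.
Noah vs Hassan: 570–560 for Noah.
Noah vs Elena: 969–161 for Noah.
Noah beats every other option head-to-head.

Noah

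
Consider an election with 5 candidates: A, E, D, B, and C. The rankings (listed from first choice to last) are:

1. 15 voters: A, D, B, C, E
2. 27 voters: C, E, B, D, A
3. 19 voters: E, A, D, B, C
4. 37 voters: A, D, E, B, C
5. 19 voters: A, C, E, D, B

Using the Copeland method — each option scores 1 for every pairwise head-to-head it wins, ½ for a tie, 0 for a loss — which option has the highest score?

A

A: beats E, D, B, and C → score 4.
E: beats D and B; loses to A and C → score 2.
D: beats B and C; loses to A and E → score 2.
B: beats C; loses to A, E, and D → score 1.
C: beats E; loses to A, D, and B → score 1.
A has the best pairwise record.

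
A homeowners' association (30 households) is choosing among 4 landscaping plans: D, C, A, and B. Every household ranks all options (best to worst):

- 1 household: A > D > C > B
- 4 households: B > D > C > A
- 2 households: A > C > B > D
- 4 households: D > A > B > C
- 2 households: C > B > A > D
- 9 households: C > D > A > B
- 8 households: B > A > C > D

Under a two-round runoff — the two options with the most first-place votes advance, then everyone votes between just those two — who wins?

B

Round 1 first-place votes: D 4, C 11, A 3, B 12.
B and C advance.
Runoff: B is preferred to C by 16 voters; C by 14.
B wins the runoff.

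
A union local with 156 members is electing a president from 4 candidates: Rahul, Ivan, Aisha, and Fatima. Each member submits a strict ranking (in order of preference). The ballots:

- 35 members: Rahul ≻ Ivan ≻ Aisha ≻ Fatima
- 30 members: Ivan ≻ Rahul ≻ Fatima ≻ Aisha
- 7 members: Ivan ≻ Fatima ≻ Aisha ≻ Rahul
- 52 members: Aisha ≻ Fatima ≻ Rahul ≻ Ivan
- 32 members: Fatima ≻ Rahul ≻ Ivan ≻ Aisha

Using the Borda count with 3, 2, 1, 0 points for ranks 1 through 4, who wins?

Rahul: 35·3 + 30·2 + 7·0 + 52·1 + 32·2 = 281
Ivan: 35·2 + 30·3 + 7·3 + 52·0 + 32·1 = 213
Aisha: 35·1 + 30·0 + 7·1 + 52·3 + 32·0 = 198
Fatima: 35·0 + 30·1 + 7·2 + 52·2 + 32·3 = 244
Rahul has the highest Borda score (281).

Rahul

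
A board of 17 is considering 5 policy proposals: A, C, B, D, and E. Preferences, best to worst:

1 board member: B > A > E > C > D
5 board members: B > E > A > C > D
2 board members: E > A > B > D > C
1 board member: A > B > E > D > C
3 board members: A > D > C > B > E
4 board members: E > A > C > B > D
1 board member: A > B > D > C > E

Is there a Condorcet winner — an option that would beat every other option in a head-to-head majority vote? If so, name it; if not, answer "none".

Checking pairwise contests:
E beats A 11–6.
A beats C 17–0.
A beats B 11–6.
A beats D 17–0.
B beats E 11–6.
Every option loses at least one head-to-head, so there is no Condorcet winner.

none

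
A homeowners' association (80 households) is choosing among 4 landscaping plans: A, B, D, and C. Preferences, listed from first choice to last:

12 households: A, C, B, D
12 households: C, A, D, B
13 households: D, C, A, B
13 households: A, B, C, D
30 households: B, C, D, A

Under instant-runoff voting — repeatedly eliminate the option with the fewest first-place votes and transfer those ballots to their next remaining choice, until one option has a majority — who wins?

A

Round 1: A 25, B 30, D 13, C 12. Eliminate C.
Round 2: A 37, B 30, D 13. Eliminate D.
Round 3: A 50, B 30. A has a majority.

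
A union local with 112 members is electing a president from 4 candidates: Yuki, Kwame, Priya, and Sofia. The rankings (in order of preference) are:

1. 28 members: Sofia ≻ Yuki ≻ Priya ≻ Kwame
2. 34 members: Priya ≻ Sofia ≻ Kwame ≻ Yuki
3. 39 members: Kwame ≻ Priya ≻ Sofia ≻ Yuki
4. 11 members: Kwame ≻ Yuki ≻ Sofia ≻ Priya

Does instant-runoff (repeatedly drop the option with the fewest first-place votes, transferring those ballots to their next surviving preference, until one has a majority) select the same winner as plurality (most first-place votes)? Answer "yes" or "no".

Instant-runoff — R1 Yuki 0, Kwame 50, Priya 34, Sofia 28 (Yuki out); R2 Kwame 50, Priya 34, Sofia 28 (Sofia out); R3 Kwame 50, Priya 62 (Priya winner). Winner: Priya.
Plurality — first-place votes: Yuki 0, Kwame 50, Priya 34, Sofia 28. Winner: Kwame.
The two methods disagree.

no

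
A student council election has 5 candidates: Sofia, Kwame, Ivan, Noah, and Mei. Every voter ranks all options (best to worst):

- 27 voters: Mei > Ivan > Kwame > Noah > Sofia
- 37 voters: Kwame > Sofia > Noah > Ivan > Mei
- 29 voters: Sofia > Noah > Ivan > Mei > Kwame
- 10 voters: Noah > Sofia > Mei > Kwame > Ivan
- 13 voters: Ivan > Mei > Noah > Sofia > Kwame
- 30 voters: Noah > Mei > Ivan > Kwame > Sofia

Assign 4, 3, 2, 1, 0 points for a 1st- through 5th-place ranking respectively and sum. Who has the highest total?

Sofia: 27·0 + 37·3 + 29·4 + 10·3 + 13·1 + 30·0 = 270
Kwame: 27·2 + 37·4 + 29·0 + 10·1 + 13·0 + 30·1 = 242
Ivan: 27·3 + 37·1 + 29·2 + 10·0 + 13·4 + 30·2 = 288
Noah: 27·1 + 37·2 + 29·3 + 10·4 + 13·2 + 30·4 = 374
Mei: 27·4 + 37·0 + 29·1 + 10·2 + 13·3 + 30·3 = 286
Noah has the highest Borda score (374).

Noah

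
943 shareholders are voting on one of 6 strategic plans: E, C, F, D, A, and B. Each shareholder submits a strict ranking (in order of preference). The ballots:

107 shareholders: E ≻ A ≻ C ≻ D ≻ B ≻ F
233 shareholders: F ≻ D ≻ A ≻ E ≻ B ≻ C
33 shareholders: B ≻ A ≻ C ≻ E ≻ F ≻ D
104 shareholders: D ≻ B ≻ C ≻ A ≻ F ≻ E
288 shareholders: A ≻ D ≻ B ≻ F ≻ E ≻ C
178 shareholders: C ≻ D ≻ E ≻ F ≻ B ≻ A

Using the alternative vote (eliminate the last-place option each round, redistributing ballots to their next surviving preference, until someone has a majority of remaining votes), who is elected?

Round 1: E 107, C 178, F 233, D 104, A 288, B 33. Eliminate B.
Round 2: E 107, C 178, F 233, D 104, A 321. Eliminate D.
Round 3: E 107, C 282, F 233, A 321. Eliminate E.
Round 4: C 282, F 233, A 428. Eliminate F.
Round 5: C 282, A 661. A has a majority.

A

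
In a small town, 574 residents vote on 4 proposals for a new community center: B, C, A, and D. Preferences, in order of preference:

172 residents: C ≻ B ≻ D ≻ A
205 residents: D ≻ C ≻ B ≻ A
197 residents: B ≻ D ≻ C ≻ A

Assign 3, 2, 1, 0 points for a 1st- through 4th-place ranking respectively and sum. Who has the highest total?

D

B: 172·2 + 205·1 + 197·3 = 1140
C: 172·3 + 205·2 + 197·1 = 1123
A: 172·0 + 205·0 + 197·0 = 0
D: 172·1 + 205·3 + 197·2 = 1181
D has the highest Borda score (1181).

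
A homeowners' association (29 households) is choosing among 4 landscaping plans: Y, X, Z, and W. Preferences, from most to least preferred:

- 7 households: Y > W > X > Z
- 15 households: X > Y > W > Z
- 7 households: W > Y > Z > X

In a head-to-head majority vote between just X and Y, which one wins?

Voters preferring X to Y: 15; preferring Y to X: 14.
X wins the head-to-head.

X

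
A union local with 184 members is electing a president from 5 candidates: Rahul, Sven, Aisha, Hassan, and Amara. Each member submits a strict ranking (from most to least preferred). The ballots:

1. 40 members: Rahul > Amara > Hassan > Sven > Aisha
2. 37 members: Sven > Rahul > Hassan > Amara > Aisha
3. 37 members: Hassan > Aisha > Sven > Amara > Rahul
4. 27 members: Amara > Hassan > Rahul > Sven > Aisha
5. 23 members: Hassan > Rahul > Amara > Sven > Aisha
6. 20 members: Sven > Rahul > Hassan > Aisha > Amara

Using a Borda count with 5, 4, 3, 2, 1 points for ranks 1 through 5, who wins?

Rahul: 40·5 + 37·4 + 37·1 + 27·3 + 23·4 + 20·4 = 638
Sven: 40·2 + 37·5 + 37·3 + 27·2 + 23·2 + 20·5 = 576
Aisha: 40·1 + 37·1 + 37·4 + 27·1 + 23·1 + 20·2 = 315
Hassan: 40·3 + 37·3 + 37·5 + 27·4 + 23·5 + 20·3 = 699
Amara: 40·4 + 37·2 + 37·2 + 27·5 + 23·3 + 20·1 = 532
Hassan has the highest Borda score (699).

Hassan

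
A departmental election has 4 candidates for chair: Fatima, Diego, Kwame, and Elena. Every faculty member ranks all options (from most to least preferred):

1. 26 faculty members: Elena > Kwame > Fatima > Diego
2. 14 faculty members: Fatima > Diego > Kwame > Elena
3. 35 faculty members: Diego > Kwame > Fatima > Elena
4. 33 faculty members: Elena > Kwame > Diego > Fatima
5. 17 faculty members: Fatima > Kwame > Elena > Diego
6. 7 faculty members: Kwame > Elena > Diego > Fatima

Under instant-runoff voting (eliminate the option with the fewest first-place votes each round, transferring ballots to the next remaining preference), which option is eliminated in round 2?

Fatima

Round 1: Fatima 31, Diego 35, Kwame 7, Elena 59. Eliminate Kwame.
Round 2: Fatima 31, Diego 35, Elena 66. Eliminate Fatima.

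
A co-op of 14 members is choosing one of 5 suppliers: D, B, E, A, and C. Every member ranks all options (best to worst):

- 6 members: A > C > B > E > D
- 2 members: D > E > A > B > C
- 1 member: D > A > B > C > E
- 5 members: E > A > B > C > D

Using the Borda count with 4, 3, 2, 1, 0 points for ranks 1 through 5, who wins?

D: 6·0 + 2·4 + 1·4 + 5·0 = 12
B: 6·2 + 2·1 + 1·2 + 5·2 = 26
E: 6·1 + 2·3 + 1·0 + 5·4 = 32
A: 6·4 + 2·2 + 1·3 + 5·3 = 46
C: 6·3 + 2·0 + 1·1 + 5·1 = 24
A has the highest Borda score (46).

A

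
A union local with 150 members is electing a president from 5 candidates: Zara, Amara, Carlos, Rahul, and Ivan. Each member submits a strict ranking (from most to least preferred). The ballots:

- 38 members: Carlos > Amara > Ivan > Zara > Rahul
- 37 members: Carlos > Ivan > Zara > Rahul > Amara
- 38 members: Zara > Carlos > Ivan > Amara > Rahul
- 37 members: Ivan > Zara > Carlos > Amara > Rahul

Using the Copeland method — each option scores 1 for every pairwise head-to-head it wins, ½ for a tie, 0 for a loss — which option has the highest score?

Carlos

Zara: beats Amara and Rahul; ties Carlos; loses to Ivan → score 2.5.
Amara: beats Rahul; loses to Zara, Carlos, and Ivan → score 1.
Carlos: beats Amara, Rahul, and Ivan; ties Zara → score 3.5.
Rahul: loses to Zara, Amara, Carlos, and Ivan → score 0.
Ivan: beats Zara, Amara, and Rahul; loses to Carlos → score 3.
Carlos has the best pairwise record.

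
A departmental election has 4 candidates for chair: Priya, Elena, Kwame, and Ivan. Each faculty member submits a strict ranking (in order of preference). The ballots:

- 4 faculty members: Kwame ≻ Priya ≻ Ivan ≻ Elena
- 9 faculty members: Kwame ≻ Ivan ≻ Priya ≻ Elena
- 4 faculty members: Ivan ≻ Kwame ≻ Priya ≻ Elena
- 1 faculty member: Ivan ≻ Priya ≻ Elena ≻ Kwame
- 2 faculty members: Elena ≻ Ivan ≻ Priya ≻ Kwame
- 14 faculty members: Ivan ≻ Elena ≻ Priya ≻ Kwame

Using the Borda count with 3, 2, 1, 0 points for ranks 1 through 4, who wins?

Priya: 4·2 + 9·1 + 4·1 + 1·2 + 2·1 + 14·1 = 39
Elena: 4·0 + 9·0 + 4·0 + 1·1 + 2·3 + 14·2 = 35
Kwame: 4·3 + 9·3 + 4·2 + 1·0 + 2·0 + 14·0 = 47
Ivan: 4·1 + 9·2 + 4·3 + 1·3 + 2·2 + 14·3 = 83
Ivan has the highest Borda score (83).

Ivan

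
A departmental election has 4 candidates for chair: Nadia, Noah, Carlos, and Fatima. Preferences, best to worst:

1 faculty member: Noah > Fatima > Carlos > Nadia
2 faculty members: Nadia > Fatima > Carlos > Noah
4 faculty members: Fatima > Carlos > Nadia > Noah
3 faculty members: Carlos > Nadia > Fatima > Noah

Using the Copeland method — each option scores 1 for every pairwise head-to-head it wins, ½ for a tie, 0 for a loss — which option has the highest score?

Fatima

Nadia: beats Noah; ties Fatima; loses to Carlos → score 1.5.
Noah: loses to Nadia, Carlos, and Fatima → score 0.
Carlos: beats Nadia and Noah; loses to Fatima → score 2.
Fatima: beats Noah and Carlos; ties Nadia → score 2.5.
Fatima has the best pairwise record.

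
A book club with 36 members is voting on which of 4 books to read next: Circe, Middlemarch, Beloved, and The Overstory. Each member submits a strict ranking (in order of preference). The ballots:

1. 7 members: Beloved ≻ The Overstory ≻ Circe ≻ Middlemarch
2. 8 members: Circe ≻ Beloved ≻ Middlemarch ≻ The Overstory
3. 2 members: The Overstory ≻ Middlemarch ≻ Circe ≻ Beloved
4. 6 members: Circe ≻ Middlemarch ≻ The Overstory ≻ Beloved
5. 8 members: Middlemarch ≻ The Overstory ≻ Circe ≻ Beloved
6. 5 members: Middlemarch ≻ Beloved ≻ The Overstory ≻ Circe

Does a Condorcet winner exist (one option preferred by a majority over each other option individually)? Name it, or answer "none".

none

Checking pairwise contests:
The Overstory beats Circe 22–14.
Circe beats Middlemarch 21–15.
Circe beats Beloved 24–12.
Middlemarch beats The Overstory 27–9.
Every option loses at least one head-to-head, so there is no Condorcet winner.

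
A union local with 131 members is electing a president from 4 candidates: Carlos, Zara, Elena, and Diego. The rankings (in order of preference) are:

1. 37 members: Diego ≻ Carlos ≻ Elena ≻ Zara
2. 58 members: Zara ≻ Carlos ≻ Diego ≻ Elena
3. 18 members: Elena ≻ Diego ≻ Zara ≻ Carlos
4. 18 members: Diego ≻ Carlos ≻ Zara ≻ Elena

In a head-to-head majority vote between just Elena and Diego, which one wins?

Voters preferring Elena to Diego: 18; preferring Diego to Elena: 113.
Diego wins the head-to-head.

Diego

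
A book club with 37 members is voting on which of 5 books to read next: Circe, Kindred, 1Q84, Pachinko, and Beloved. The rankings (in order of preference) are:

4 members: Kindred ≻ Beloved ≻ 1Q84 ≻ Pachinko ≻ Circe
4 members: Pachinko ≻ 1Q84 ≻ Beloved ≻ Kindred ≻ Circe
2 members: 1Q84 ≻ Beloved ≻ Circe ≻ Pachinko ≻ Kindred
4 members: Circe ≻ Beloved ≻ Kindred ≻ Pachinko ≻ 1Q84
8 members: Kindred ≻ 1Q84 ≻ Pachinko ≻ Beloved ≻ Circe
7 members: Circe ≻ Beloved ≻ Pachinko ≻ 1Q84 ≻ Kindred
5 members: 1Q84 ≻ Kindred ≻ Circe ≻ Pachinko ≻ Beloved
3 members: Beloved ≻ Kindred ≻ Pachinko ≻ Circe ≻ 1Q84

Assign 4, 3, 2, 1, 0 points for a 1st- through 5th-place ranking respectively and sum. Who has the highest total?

Circe: 4·0 + 4·0 + 2·2 + 4·4 + 8·0 + 7·4 + 5·2 + 3·1 = 61
Kindred: 4·4 + 4·1 + 2·0 + 4·2 + 8·4 + 7·0 + 5·3 + 3·3 = 84
1Q84: 4·2 + 4·3 + 2·4 + 4·0 + 8·3 + 7·1 + 5·4 + 3·0 = 79
Pachinko: 4·1 + 4·4 + 2·1 + 4·1 + 8·2 + 7·2 + 5·1 + 3·2 = 67
Beloved: 4·3 + 4·2 + 2·3 + 4·3 + 8·1 + 7·3 + 5·0 + 3·4 = 79
Kindred has the highest Borda score (84).

Kindred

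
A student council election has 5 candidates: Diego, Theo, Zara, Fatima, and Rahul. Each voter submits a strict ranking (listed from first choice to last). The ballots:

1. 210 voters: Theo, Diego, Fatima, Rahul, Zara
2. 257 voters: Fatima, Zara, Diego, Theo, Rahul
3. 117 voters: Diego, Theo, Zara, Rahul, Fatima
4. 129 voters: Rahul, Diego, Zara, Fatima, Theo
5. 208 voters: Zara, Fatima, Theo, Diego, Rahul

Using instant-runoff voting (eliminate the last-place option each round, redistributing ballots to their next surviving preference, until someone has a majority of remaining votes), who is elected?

Zara

Round 1: Diego 117, Theo 210, Zara 208, Fatima 257, Rahul 129. Eliminate Diego.
Round 2: Theo 327, Zara 208, Fatima 257, Rahul 129. Eliminate Rahul.
Round 3: Theo 327, Zara 337, Fatima 257. Eliminate Fatima.
Round 4: Theo 327, Zara 594. Zara has a majority.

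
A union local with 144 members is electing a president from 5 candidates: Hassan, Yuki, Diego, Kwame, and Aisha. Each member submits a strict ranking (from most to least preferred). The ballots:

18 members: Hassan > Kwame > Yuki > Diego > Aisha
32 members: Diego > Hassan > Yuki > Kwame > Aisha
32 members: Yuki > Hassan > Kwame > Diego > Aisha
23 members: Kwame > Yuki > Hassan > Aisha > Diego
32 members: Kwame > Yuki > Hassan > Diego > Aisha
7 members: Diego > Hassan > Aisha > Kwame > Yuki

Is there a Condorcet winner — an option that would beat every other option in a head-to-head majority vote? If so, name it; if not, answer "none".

Checking pairwise contests:
Yuki beats Hassan 87–57.
Kwame beats Yuki 80–64.
Hassan beats Diego 105–39.
Hassan beats Kwame 89–55.
Hassan beats Aisha 144–0.
Every option loses at least one head-to-head, so there is no Condorcet winner.

none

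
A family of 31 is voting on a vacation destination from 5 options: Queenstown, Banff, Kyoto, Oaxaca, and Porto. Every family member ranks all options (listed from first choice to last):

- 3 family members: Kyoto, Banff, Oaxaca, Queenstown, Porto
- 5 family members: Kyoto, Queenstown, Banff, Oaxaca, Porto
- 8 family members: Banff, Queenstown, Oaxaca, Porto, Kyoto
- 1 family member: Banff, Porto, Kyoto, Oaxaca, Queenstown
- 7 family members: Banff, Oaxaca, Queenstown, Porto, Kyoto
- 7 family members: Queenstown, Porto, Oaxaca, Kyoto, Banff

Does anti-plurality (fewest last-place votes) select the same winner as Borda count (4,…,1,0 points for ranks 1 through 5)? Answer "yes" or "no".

Anti-plurality — last-place votes: Queenstown 1, Banff 7, Kyoto 15, Oaxaca 0, Porto 8. Winner: Oaxaca.
Borda — scores: Queenstown 84, Banff 83, Kyoto 41, Oaxaca 63, Porto 39. Winner: Queenstown.
The two methods disagree.

no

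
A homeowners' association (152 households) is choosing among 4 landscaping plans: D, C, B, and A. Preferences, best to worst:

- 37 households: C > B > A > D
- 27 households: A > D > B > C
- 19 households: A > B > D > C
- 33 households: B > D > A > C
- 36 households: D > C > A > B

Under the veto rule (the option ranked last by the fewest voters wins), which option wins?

A

Last-place votes: D 37, C 79, B 36, A 0.
A is ranked last by the fewest voters, so A wins.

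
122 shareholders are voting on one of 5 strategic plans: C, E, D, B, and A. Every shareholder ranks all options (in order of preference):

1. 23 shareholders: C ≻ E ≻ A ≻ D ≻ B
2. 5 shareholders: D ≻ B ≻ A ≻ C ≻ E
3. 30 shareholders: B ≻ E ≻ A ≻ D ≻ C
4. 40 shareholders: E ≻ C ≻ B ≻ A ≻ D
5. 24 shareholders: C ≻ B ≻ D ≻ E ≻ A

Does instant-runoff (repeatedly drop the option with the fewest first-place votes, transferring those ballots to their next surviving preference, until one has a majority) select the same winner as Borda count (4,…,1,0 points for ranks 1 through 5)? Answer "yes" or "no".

Instant-runoff — R1 C 47, E 40, D 5, B 30, A 0 (A out); R2 C 47, E 40, D 5, B 30 (D out); R3 C 47, E 40, B 35 (B out); R4 C 52, E 70 (E winner). Winner: E.
Borda — scores: C 313, E 343, D 121, B 287, A 156. Winner: E.
The two methods agree.

yes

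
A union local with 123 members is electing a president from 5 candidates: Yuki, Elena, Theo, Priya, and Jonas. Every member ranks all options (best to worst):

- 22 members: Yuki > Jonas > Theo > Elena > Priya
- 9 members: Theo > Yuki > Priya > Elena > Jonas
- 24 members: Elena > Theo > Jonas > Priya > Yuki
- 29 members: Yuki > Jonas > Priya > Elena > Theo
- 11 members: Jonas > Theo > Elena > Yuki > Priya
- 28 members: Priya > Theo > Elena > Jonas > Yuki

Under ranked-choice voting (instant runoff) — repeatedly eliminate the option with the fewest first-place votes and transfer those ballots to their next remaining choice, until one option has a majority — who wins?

Round 1: Yuki 51, Elena 24, Theo 9, Priya 28, Jonas 11. Eliminate Theo.
Round 2: Yuki 60, Elena 24, Priya 28, Jonas 11. Eliminate Jonas.
Round 3: Yuki 60, Elena 35, Priya 28. Eliminate Priya.
Round 4: Yuki 60, Elena 63. Elena has a majority.

Elena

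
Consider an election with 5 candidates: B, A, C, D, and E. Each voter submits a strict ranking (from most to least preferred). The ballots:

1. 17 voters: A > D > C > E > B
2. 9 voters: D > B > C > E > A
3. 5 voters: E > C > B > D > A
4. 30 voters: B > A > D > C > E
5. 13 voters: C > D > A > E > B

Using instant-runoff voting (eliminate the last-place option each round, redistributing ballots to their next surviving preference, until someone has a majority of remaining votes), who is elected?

B

Round 1: B 30, A 17, C 13, D 9, E 5. Eliminate E.
Round 2: B 30, A 17, C 18, D 9. Eliminate D.
Round 3: B 39, A 17, C 18. B has a majority.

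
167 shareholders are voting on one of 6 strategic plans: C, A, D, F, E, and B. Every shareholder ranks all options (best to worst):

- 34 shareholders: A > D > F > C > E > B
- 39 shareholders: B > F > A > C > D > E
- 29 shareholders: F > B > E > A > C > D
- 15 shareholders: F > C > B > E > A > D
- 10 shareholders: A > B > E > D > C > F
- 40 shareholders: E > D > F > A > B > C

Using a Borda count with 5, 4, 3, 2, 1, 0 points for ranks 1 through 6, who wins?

F

C: 34·2 + 39·2 + 29·1 + 15·4 + 10·1 + 40·0 = 245
A: 34·5 + 39·3 + 29·2 + 15·1 + 10·5 + 40·2 = 490
D: 34·4 + 39·1 + 29·0 + 15·0 + 10·2 + 40·4 = 355
F: 34·3 + 39·4 + 29·5 + 15·5 + 10·0 + 40·3 = 598
E: 34·1 + 39·0 + 29·3 + 15·2 + 10·3 + 40·5 = 381
B: 34·0 + 39·5 + 29·4 + 15·3 + 10·4 + 40·1 = 436
F has the highest Borda score (598).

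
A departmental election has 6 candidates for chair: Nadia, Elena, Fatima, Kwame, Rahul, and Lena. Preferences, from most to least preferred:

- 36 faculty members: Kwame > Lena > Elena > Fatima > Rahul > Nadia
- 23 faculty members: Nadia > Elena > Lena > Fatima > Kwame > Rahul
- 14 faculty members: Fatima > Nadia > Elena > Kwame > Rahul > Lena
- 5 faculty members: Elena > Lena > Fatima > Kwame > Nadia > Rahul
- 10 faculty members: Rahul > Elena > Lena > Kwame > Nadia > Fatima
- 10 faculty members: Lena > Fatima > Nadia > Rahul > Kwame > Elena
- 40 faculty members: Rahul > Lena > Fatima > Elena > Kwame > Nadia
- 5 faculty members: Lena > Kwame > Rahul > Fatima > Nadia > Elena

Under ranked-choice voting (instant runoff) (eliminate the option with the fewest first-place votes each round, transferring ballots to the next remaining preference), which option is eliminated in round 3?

Lena

Round 1: Nadia 23, Elena 5, Fatima 14, Kwame 36, Rahul 50, Lena 15. Eliminate Elena.
Round 2: Nadia 23, Fatima 14, Kwame 36, Rahul 50, Lena 20. Eliminate Fatima.
Round 3: Nadia 37, Kwame 36, Rahul 50, Lena 20. Eliminate Lena.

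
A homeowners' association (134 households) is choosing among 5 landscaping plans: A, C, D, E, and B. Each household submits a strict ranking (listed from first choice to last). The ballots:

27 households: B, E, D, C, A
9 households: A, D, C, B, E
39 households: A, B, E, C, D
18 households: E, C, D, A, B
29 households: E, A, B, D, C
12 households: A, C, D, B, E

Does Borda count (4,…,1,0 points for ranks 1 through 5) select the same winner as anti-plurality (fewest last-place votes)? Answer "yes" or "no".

Borda — scores: A 345, C 174, D 170, E 347, B 304. Winner: E.
Anti-plurality — last-place votes: A 27, C 29, D 39, E 21, B 18. Winner: B.
The two methods disagree.

no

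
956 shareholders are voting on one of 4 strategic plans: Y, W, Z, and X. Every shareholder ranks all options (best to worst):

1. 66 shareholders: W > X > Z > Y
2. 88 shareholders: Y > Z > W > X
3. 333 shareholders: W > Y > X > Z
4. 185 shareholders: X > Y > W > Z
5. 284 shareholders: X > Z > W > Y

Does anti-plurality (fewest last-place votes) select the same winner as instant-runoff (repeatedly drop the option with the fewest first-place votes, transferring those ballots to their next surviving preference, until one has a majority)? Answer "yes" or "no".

Anti-plurality — last-place votes: Y 350, W 0, Z 518, X 88. Winner: W.
Instant-runoff — R1 Y 88, W 399, Z 0, X 469 (Z out); R2 Y 88, W 399, X 469 (Y out); R3 W 487, X 469 (W winner). Winner: W.
The two methods agree.

yes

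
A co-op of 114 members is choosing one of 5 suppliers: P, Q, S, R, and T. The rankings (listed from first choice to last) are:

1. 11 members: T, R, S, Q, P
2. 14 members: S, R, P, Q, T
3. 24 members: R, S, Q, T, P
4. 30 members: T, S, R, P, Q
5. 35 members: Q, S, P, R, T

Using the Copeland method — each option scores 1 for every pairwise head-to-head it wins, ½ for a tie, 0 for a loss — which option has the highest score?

S

P: loses to Q, S, R, and T → score 0.
Q: beats P and T; loses to S and R → score 2.
S: beats P, Q, R, and T → score 4.
R: beats P, Q, and T; loses to S → score 3.
T: beats P; loses to Q, S, and R → score 1.
S has the best pairwise record.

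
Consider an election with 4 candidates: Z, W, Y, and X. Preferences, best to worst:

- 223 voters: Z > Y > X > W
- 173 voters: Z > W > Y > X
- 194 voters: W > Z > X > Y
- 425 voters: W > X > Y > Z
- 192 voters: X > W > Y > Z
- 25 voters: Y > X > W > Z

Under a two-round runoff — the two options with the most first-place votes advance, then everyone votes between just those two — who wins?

W

Round 1 first-place votes: Z 396, W 619, Y 25, X 192.
W and Z advance.
Runoff: W is preferred to Z by 836 voters; Z by 396.
W wins the runoff.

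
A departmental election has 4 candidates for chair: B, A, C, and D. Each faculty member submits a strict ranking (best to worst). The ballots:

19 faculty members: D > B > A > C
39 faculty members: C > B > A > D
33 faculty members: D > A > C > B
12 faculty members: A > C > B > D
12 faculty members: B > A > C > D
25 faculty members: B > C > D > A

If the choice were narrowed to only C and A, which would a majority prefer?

A

Voters preferring C to A: 64; preferring A to C: 76.
A wins the head-to-head.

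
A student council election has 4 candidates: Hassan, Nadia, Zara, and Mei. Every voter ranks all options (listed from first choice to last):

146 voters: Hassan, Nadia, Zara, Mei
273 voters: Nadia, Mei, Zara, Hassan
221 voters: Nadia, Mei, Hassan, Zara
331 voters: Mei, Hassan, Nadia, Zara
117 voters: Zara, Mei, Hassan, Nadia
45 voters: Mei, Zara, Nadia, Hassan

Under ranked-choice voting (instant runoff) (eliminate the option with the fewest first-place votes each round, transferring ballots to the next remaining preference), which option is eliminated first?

Round 1: Hassan 146, Nadia 494, Zara 117, Mei 376. Eliminate Zara.

Zara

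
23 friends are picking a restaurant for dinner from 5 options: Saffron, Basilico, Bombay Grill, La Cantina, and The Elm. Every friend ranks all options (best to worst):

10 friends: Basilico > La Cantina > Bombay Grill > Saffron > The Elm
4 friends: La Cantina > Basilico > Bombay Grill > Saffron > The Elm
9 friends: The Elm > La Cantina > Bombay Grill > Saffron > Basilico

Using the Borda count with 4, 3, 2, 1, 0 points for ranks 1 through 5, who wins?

La Cantina

Saffron: 10·1 + 4·1 + 9·1 = 23
Basilico: 10·4 + 4·3 + 9·0 = 52
Bombay Grill: 10·2 + 4·2 + 9·2 = 46
La Cantina: 10·3 + 4·4 + 9·3 = 73
The Elm: 10·0 + 4·0 + 9·4 = 36
La Cantina has the highest Borda score (73).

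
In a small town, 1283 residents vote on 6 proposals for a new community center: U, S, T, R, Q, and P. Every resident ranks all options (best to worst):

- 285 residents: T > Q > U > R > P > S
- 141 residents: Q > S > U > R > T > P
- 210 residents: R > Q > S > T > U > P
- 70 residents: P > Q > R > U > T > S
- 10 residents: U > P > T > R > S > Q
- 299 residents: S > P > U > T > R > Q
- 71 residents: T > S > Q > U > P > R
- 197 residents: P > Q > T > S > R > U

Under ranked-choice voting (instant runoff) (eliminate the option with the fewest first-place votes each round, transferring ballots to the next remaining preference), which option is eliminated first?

U

Round 1: U 10, S 299, T 356, R 210, Q 141, P 267. Eliminate U.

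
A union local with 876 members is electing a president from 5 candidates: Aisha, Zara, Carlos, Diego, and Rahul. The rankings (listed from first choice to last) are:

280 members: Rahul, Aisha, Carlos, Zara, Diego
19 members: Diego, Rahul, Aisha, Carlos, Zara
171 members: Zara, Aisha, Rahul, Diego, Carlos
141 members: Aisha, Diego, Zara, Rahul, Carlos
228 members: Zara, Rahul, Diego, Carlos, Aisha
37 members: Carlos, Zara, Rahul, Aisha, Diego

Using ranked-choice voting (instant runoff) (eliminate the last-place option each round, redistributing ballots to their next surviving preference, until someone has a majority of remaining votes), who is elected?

Round 1: Aisha 141, Zara 399, Carlos 37, Diego 19, Rahul 280. Eliminate Diego.
Round 2: Aisha 141, Zara 399, Carlos 37, Rahul 299. Eliminate Carlos.
Round 3: Aisha 141, Zara 436, Rahul 299. Eliminate Aisha.
Round 4: Zara 577, Rahul 299. Zara has a majority.

Zara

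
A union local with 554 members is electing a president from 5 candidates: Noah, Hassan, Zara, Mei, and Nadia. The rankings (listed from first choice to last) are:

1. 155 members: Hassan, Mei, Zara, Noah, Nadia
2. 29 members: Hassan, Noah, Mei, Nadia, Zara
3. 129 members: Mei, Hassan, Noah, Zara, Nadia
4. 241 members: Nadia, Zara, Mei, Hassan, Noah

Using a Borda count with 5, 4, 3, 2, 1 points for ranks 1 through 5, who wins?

Noah: 155·2 + 29·4 + 129·3 + 241·1 = 1054
Hassan: 155·5 + 29·5 + 129·4 + 241·2 = 1918
Zara: 155·3 + 29·1 + 129·2 + 241·4 = 1716
Mei: 155·4 + 29·3 + 129·5 + 241·3 = 2075
Nadia: 155·1 + 29·2 + 129·1 + 241·5 = 1547
Mei has the highest Borda score (2075).

Mei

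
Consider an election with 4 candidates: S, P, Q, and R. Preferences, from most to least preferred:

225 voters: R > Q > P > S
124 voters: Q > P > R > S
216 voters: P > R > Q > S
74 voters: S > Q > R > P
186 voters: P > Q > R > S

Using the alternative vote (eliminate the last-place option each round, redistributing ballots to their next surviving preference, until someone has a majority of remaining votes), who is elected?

Round 1: S 74, P 402, Q 124, R 225. Eliminate S.
Round 2: P 402, Q 198, R 225. Eliminate Q.
Round 3: P 526, R 299. P has a majority.

P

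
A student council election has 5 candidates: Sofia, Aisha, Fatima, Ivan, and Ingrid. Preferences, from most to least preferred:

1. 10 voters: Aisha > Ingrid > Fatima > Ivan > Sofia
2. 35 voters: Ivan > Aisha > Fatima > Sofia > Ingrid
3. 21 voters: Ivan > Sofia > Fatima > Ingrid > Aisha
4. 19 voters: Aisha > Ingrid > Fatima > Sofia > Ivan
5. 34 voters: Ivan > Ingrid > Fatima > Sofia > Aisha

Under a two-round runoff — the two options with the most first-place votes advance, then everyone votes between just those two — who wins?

Ivan

Round 1 first-place votes: Sofia 0, Aisha 29, Fatima 0, Ivan 90, Ingrid 0.
Ivan and Aisha advance.
Runoff: Ivan is preferred to Aisha by 90 voters; Aisha by 29.
Ivan wins the runoff.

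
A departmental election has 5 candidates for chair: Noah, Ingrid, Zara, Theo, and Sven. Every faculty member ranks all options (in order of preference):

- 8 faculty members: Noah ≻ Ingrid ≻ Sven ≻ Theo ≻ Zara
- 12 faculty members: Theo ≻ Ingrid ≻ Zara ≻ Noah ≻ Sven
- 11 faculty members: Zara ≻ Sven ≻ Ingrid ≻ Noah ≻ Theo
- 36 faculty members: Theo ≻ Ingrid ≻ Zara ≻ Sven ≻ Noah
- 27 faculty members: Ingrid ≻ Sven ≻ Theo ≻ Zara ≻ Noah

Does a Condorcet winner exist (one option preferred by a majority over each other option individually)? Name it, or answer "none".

Theo vs Noah: 75–19 for Theo.
Theo vs Ingrid: 48–46 for Theo.
Theo vs Zara: 83–11 for Theo.
Theo vs Sven: 48–46 for Theo.
Theo beats every other option head-to-head.

Theo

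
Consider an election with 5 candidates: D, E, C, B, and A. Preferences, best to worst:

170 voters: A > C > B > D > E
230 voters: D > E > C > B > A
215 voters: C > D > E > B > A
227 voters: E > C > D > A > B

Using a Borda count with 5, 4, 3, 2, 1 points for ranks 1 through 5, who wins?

C

D: 170·2 + 230·5 + 215·4 + 227·3 = 3031
E: 170·1 + 230·4 + 215·3 + 227·5 = 2870
C: 170·4 + 230·3 + 215·5 + 227·4 = 3353
B: 170·3 + 230·2 + 215·2 + 227·1 = 1627
A: 170·5 + 230·1 + 215·1 + 227·2 = 1749
C has the highest Borda score (3353).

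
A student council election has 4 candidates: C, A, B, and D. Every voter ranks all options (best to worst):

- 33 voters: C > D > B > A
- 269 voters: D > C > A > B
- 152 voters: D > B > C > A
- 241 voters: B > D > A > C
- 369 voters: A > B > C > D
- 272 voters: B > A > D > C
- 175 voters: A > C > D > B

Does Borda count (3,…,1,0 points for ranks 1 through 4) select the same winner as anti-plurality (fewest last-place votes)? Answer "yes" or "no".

Borda — scores: C 1508, A 2686, B 2614, D 2258. Winner: A.
Anti-plurality — last-place votes: C 513, A 185, B 444, D 369. Winner: A.
The two methods agree.

yes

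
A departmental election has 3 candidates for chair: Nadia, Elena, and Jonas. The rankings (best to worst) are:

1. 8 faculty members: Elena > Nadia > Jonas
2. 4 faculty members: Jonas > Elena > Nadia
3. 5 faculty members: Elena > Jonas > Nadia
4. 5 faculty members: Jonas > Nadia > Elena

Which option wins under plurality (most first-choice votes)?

Elena

First-place votes: Nadia 0, Elena 13, Jonas 9.
Elena has the most first-place votes.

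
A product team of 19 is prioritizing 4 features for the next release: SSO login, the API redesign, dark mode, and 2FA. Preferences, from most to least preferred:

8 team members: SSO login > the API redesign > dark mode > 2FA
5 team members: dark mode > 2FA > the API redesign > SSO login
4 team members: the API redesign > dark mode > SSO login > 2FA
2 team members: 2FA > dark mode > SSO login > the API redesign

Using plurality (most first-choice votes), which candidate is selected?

SSO login

First-place votes: SSO login 8, the API redesign 4, dark mode 5, 2FA 2.
SSO login has the most first-place votes.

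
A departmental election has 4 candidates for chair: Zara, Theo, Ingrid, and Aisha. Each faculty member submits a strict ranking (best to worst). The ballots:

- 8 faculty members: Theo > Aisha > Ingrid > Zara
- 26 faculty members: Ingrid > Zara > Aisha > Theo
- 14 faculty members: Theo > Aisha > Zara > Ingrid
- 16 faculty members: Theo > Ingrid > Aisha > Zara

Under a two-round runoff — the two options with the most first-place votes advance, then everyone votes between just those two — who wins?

Theo

Round 1 first-place votes: Zara 0, Theo 38, Ingrid 26, Aisha 0.
Theo and Ingrid advance.
Runoff: Theo is preferred to Ingrid by 38 voters; Ingrid by 26.
Theo wins the runoff.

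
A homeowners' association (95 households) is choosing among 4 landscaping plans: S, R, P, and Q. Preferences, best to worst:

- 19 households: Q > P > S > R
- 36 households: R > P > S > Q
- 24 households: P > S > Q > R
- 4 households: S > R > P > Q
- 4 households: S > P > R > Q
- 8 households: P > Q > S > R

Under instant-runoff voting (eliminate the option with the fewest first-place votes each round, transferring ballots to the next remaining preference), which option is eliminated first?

Round 1: S 8, R 36, P 32, Q 19. Eliminate S.

S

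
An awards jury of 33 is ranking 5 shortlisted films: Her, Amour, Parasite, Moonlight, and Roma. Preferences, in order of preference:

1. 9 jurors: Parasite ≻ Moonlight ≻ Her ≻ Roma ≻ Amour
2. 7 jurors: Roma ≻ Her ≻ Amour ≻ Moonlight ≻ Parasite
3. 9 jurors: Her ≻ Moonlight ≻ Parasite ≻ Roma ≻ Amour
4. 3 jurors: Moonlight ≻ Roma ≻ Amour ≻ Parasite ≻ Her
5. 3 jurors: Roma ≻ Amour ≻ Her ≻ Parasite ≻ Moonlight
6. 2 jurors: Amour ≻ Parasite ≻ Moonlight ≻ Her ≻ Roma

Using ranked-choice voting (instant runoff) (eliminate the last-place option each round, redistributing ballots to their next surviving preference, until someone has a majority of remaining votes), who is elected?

Parasite

Round 1: Her 9, Amour 2, Parasite 9, Moonlight 3, Roma 10. Eliminate Amour.
Round 2: Her 9, Parasite 11, Moonlight 3, Roma 10. Eliminate Moonlight.
Round 3: Her 9, Parasite 11, Roma 13. Eliminate Her.
Round 4: Parasite 20, Roma 13. Parasite has a majority.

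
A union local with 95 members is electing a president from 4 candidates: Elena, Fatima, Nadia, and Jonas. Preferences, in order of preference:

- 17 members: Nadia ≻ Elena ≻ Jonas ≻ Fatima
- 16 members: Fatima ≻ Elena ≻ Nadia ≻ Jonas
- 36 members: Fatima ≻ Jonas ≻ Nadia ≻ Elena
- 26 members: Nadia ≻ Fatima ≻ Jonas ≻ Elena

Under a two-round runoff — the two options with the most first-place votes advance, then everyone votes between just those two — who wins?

Round 1 first-place votes: Elena 0, Fatima 52, Nadia 43, Jonas 0.
Fatima and Nadia advance.
Runoff: Fatima is preferred to Nadia by 52 voters; Nadia by 43.
Fatima wins the runoff.

Fatima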